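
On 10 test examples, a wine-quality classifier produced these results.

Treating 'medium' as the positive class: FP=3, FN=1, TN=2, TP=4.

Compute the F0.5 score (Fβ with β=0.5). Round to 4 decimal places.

Fβ = (1+β²)·TP / ((1+β²)·TP + β²·FN + FP), with β²=1/4
= 1.25·4 / (1.25·4 + 0.25·1 + 3) = 0.6061

0.6061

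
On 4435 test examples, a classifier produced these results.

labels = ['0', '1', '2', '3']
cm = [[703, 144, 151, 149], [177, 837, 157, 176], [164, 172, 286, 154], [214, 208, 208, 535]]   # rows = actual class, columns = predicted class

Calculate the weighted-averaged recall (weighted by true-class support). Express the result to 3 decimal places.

0.532

Per-class recall (TP/(TP+FN)):
  0: TP=703, FN=144+151+149=444 → 703/1147 = 0.6129
  1: TP=837, FN=177+157+176=510 → 837/1347 = 0.6214
  2: TP=286, FN=164+172+154=490 → 286/776 = 0.3686
  3: TP=535, FN=214+208+208=630 → 535/1165 = 0.4592
Weighted-recall = Σ (supportᵢ/N)·recallᵢ with N=4435: (1147/4435)·0.6129 + (1347/4435)·0.6214 + (776/4435)·0.3686 + (1165/4435)·0.4592 = 0.532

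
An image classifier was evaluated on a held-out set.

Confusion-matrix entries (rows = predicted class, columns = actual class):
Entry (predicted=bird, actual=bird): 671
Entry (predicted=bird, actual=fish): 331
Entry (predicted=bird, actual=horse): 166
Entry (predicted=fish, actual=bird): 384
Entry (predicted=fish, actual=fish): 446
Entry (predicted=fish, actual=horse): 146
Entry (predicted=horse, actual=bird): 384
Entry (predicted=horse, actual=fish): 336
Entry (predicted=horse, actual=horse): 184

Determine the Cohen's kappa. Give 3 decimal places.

Observed agreement pₒ = trace/N = 1301/3048 = 0.4268
Expected agreement pₑ = Σ (rowᵢ·colᵢ)/N² = (1439·1168 + 1113·976 + 496·904)/3048² = 0.3461
κ = (pₒ − pₑ)/(1 − pₑ) = (0.4268 − 0.3461)/(1 − 0.3461) = 0.123

0.123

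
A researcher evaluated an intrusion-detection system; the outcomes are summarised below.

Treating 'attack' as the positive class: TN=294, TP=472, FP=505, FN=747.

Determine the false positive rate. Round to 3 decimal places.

0.632

FPR = FP/(FP+TN) = 505/(505+294) = 0.632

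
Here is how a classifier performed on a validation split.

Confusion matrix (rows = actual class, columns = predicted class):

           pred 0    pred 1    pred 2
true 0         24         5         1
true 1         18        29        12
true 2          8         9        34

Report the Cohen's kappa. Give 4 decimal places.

Observed agreement pₒ = trace/N = 87/140 = 0.62143
Expected agreement pₑ = Σ (rowᵢ·colᵢ)/N² = (30·50 + 59·43 + 51·47)/140² = 0.32827
κ = (pₒ − pₑ)/(1 − pₑ) = (0.62143 − 0.32827)/(1 − 0.32827) = 0.4364

0.4364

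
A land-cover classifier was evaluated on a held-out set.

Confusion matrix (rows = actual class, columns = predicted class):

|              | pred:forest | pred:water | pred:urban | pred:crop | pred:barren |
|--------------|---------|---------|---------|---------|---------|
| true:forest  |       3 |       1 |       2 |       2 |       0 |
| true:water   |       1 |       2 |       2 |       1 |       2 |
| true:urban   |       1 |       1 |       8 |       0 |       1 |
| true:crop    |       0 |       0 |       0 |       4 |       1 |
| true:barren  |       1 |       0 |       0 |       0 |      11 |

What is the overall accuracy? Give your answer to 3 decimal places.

Accuracy = trace / total = (3+2+8+4+11=28) / 44 = 28/44 = 0.636

0.636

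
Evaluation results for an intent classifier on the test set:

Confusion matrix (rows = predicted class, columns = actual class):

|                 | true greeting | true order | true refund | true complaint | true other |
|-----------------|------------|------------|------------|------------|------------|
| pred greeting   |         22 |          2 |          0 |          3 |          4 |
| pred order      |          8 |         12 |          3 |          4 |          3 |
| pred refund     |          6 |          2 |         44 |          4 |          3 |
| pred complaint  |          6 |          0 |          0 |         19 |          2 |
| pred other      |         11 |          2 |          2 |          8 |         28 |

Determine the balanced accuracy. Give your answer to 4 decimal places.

Balanced accuracy = mean of per-class recall.
  greeting: recall = 22/53 = 0.41509
  order: recall = 12/18 = 0.66667
  refund: recall = 44/49 = 0.89796
  complaint: recall = 19/38 = 0.50000
  other: recall = 28/40 = 0.70000
Mean = (0.41509 + 0.66667 + 0.89796 + 0.50000 + 0.70000) / 5 = 0.6359

0.6359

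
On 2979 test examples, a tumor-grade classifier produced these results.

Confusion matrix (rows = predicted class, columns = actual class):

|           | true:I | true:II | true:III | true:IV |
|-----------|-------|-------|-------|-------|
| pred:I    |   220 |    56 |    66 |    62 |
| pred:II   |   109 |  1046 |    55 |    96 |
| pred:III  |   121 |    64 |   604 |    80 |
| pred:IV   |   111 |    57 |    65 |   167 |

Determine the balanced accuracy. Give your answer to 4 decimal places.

Balanced accuracy = mean of per-class recall.
  I: recall = 220/561 = 0.39216
  II: recall = 1046/1223 = 0.85527
  III: recall = 604/790 = 0.76456
  IV: recall = 167/405 = 0.41235
Mean = (0.39216 + 0.85527 + 0.76456 + 0.41235) / 4 = 0.6061

0.6061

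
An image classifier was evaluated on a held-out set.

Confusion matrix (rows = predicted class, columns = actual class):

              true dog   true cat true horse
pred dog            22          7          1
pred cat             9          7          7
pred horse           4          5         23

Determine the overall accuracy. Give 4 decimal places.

0.6118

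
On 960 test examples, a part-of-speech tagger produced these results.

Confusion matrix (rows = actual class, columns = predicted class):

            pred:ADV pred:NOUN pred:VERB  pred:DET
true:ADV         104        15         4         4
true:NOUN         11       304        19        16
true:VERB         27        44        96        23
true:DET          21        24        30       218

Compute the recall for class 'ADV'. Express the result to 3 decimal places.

0.819

Treat 'ADV' as positive and all other classes as negative.
recall = TP/(TP+FN).
ADV: TP=104, FN=15+4+4=23 → 104/127 = 0.8189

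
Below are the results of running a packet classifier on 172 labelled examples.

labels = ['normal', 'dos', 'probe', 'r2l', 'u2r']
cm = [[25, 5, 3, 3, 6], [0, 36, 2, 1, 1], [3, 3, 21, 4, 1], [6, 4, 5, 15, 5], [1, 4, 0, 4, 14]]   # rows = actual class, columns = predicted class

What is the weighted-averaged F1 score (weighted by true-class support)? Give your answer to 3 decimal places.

0.638

Per-class F1 score (2·TP/(2·TP+FP+FN)):
  normal: TP=25, FP=0+3+6+1=10, FN=5+3+3+6=17 → 50/77 = 0.6494
  dos: TP=36, FP=5+3+4+4=16, FN=0+2+1+1=4 → 72/92 = 0.7826
  probe: TP=21, FP=3+2+5+0=10, FN=3+3+4+1=11 → 42/63 = 0.6667
  r2l: TP=15, FP=3+1+4+4=12, FN=6+4+5+5=20 → 30/62 = 0.4839
  u2r: TP=14, FP=6+1+1+5=13, FN=1+4+0+4=9 → 28/50 = 0.5600
Weighted-F1 score = Σ (supportᵢ/N)·F1 scoreᵢ with N=172: (42/172)·0.6494 + (40/172)·0.7826 + (32/172)·0.6667 + (35/172)·0.4839 + (23/172)·0.5600 = 0.638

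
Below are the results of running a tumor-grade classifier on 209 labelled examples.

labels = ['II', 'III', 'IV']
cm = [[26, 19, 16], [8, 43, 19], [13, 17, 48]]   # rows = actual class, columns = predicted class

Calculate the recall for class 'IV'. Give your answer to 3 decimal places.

recall = TP/(TP+FN).
IV: TP=48, FN=13+17=30 → 48/78 = 0.6154

0.615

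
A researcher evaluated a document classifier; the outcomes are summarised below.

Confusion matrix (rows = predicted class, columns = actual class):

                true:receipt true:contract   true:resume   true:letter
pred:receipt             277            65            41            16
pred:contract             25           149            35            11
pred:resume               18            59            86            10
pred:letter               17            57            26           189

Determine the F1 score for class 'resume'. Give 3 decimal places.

Treat 'resume' as positive and all other classes as negative.
F1 score = 2·TP/(2·TP+FP+FN).
resume: TP=86, FP=18+59+10=87, FN=41+35+26=102 → 172/361 = 0.4765

0.476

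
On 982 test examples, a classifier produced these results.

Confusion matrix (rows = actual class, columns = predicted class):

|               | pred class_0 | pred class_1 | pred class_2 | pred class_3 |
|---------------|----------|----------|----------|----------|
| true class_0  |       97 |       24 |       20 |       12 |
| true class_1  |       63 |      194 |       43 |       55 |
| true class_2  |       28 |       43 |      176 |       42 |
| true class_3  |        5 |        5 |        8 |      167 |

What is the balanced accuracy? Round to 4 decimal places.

Balanced accuracy = mean of per-class recall.
  class_0: recall = 97/153 = 0.63399
  class_1: recall = 194/355 = 0.54648
  class_2: recall = 176/289 = 0.60900
  class_3: recall = 167/185 = 0.90270
Mean = (0.63399 + 0.54648 + 0.60900 + 0.90270) / 4 = 0.6730

0.6730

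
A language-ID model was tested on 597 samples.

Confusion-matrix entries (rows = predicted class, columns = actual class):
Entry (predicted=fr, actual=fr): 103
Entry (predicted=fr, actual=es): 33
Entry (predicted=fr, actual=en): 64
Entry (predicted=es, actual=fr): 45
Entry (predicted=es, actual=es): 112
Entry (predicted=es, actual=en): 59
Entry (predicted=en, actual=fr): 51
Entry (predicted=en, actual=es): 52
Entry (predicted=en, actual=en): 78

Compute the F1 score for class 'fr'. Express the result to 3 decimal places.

Treat 'fr' as positive and all other classes as negative.
F1 score = 2·TP/(2·TP+FP+FN).
fr: TP=103, FP=33+64=97, FN=45+51=96 → 206/399 = 0.5163

0.516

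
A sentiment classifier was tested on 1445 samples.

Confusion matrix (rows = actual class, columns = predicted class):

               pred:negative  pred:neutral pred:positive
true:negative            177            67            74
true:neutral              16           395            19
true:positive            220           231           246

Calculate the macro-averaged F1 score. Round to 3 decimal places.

0.554

Per-class F1 score (2·TP/(2·TP+FP+FN)):
  negative: TP=177, FP=16+220=236, FN=67+74=141 → 354/731 = 0.4843
  neutral: TP=395, FP=67+231=298, FN=16+19=35 → 790/1123 = 0.7035
  positive: TP=246, FP=74+19=93, FN=220+231=451 → 492/1036 = 0.4749
Macro-F1 score = mean = (0.4843 + 0.7035 + 0.4749) / 3 = 0.554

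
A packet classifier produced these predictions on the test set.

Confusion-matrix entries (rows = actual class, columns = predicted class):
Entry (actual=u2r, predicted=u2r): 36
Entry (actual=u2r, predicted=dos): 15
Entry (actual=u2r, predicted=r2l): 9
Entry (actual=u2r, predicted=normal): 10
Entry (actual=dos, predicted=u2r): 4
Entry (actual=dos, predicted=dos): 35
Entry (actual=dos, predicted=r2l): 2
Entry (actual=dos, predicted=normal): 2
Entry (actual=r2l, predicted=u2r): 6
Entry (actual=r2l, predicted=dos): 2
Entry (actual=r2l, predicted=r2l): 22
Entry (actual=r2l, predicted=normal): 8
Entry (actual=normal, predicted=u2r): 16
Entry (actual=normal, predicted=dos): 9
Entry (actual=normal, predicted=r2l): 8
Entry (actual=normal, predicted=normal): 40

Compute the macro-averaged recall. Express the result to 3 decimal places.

0.614

Per-class recall (TP/(TP+FN)):
  u2r: TP=36, FN=15+9+10=34 → 36/70 = 0.5143
  dos: TP=35, FN=4+2+2=8 → 35/43 = 0.8140
  r2l: TP=22, FN=6+2+8=16 → 22/38 = 0.5789
  normal: TP=40, FN=16+9+8=33 → 40/73 = 0.5479
Macro-recall = mean = (0.5143 + 0.8140 + 0.5789 + 0.5479) / 4 = 0.614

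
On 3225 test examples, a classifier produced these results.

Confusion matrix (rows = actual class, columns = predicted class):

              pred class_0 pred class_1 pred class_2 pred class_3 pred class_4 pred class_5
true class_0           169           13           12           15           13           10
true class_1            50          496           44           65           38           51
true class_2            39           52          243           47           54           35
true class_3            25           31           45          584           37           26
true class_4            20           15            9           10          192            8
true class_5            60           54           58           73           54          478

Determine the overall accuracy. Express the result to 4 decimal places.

0.6704

Accuracy = trace / total = (169+496+243+584+192+478=2162) / 3225 = 2162/3225 = 0.6704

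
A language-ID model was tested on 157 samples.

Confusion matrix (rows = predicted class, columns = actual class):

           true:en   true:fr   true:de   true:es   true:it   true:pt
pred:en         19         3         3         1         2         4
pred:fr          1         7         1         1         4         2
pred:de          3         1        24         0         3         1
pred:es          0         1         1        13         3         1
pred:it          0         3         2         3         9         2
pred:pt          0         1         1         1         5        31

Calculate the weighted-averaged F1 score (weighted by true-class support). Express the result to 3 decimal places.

Per-class F1 score (2·TP/(2·TP+FP+FN)):
  en: TP=19, FP=3+3+1+2+4=13, FN=1+3+0+0+0=4 → 38/55 = 0.6909
  fr: TP=7, FP=1+1+1+4+2=9, FN=3+1+1+3+1=9 → 14/32 = 0.4375
  de: TP=24, FP=3+1+0+3+1=8, FN=3+1+1+2+1=8 → 48/64 = 0.7500
  es: TP=13, FP=0+1+1+3+1=6, FN=1+1+0+3+1=6 → 26/38 = 0.6842
  it: TP=9, FP=0+3+2+3+2=10, FN=2+4+3+3+5=17 → 18/45 = 0.4000
  pt: TP=31, FP=0+1+1+1+5=8, FN=4+2+1+1+2=10 → 62/80 = 0.7750
Weighted-F1 score = Σ (supportᵢ/N)·F1 scoreᵢ with N=157: (23/157)·0.6909 + (16/157)·0.4375 + (32/157)·0.7500 + (19/157)·0.6842 + (26/157)·0.4000 + (41/157)·0.7750 = 0.650

0.650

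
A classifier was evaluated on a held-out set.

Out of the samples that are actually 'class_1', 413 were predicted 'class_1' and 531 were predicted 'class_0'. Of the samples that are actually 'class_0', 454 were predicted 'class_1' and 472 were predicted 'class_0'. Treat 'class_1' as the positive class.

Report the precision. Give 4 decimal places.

Precision = TP/(TP+FP) = 413/(413+454) = 413/867 = 0.4764

0.4764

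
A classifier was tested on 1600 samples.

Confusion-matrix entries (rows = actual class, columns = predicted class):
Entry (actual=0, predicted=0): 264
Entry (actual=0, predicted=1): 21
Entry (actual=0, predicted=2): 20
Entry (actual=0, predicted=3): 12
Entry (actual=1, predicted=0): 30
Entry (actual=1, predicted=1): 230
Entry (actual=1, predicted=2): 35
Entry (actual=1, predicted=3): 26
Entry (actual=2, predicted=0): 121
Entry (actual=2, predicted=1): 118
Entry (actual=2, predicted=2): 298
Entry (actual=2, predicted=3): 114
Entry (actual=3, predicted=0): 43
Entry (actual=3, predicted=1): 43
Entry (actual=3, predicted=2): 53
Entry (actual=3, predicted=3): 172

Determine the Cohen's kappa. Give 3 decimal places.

Observed agreement pₒ = trace/N = 964/1600 = 0.6025
Expected agreement pₑ = Σ (rowᵢ·colᵢ)/N² = (317·458 + 321·412 + 651·406 + 311·324)/1600² = 0.2510
κ = (pₒ − pₑ)/(1 − pₑ) = (0.6025 − 0.2510)/(1 − 0.2510) = 0.469

0.469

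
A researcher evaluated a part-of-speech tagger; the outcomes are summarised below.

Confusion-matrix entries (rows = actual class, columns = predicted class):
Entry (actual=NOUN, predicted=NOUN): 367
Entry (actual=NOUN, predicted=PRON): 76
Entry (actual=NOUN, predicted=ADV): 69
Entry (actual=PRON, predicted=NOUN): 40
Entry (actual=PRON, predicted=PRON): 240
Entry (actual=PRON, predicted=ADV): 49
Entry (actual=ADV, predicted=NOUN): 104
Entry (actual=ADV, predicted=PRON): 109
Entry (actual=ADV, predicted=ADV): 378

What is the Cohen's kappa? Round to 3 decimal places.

Observed agreement pₒ = trace/N = 985/1432 = 0.6878
Expected agreement pₑ = Σ (rowᵢ·colᵢ)/N² = (512·511 + 329·425 + 591·496)/1432² = 0.3387
κ = (pₒ − pₑ)/(1 − pₑ) = (0.6878 − 0.3387)/(1 − 0.3387) = 0.528

0.528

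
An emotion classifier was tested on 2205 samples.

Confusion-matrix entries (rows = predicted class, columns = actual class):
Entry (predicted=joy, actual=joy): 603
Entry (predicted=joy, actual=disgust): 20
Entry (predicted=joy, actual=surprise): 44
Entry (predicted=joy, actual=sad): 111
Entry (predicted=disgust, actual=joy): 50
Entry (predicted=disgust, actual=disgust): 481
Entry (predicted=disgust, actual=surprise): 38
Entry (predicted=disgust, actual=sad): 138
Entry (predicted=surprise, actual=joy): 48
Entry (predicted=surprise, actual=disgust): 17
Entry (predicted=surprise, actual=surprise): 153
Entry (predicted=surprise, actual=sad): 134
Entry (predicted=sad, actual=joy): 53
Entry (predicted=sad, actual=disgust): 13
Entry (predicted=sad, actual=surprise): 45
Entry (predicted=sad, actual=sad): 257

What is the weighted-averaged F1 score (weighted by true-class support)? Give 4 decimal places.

0.6658

Per-class F1 score (2·TP/(2·TP+FP+FN)):
  joy: TP=603, FP=20+44+111=175, FN=50+48+53=151 → 1206/1532 = 0.78721
  disgust: TP=481, FP=50+38+138=226, FN=20+17+13=50 → 962/1238 = 0.77706
  surprise: TP=153, FP=48+17+134=199, FN=44+38+45=127 → 306/632 = 0.48418
  sad: TP=257, FP=53+13+45=111, FN=111+138+134=383 → 514/1008 = 0.50992
Weighted-F1 score = Σ (supportᵢ/N)·F1 scoreᵢ with N=2205: (754/2205)·0.78721 + (531/2205)·0.77706 + (280/2205)·0.48418 + (640/2205)·0.50992 = 0.6658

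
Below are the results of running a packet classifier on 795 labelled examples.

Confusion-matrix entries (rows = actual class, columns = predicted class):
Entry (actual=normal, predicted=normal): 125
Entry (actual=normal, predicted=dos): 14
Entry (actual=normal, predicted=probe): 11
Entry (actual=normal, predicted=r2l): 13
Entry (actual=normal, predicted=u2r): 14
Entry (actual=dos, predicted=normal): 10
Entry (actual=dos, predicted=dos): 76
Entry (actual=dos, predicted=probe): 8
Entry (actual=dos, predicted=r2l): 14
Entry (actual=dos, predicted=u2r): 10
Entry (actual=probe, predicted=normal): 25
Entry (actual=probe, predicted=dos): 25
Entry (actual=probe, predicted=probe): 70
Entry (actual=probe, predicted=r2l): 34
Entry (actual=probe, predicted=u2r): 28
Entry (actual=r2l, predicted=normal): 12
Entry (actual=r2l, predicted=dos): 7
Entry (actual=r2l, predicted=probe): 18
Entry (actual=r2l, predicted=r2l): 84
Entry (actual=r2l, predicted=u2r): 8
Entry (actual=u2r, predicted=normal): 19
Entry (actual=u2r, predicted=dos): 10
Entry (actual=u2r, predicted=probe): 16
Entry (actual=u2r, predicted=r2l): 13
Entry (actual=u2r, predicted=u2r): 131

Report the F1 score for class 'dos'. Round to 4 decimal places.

0.6080

Treat 'dos' as positive and all other classes as negative.
F1 score = 2·TP/(2·TP+FP+FN).
dos: TP=76, FP=14+25+7+10=56, FN=10+8+14+10=42 → 152/250 = 0.60800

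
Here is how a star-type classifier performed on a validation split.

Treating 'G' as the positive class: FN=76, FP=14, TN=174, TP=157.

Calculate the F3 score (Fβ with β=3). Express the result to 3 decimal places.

Fβ = (1+β²)·TP / ((1+β²)·TP + β²·FN + FP), with β²=9
= 10·157 / (10·157 + 9·76 + 14) = 0.692

0.692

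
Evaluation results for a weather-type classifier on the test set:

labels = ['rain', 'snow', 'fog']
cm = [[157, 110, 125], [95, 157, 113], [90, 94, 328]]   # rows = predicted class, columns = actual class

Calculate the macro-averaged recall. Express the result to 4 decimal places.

Per-class recall (TP/(TP+FN)):
  rain: TP=157, FN=95+90=185 → 157/342 = 0.45906
  snow: TP=157, FN=110+94=204 → 157/361 = 0.43490
  fog: TP=328, FN=125+113=238 → 328/566 = 0.57951
Macro-recall = mean = (0.45906 + 0.43490 + 0.57951) / 3 = 0.4912

0.4912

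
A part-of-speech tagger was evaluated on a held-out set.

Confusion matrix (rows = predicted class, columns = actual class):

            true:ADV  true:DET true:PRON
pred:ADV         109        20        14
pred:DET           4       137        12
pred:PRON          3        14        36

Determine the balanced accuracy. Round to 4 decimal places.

0.7738

Balanced accuracy = mean of per-class recall.
  ADV: recall = 109/116 = 0.93966
  DET: recall = 137/171 = 0.80117
  PRON: recall = 36/62 = 0.58065
Mean = (0.93966 + 0.80117 + 0.58065) / 3 = 0.7738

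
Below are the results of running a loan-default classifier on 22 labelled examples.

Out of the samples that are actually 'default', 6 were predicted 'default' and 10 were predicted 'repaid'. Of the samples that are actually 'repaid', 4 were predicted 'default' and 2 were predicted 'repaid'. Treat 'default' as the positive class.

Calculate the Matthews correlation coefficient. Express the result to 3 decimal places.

-0.261

MCC = (TP·TN − FP·FN) / √((TP+FP)(TP+FN)(TN+FP)(TN+FN))
Numerator = 6·2 − 4·10 = -28
Denominator = √(10·16·6·12) = √11520 = 107.3313
MCC = -28 / 107.3313 = -0.261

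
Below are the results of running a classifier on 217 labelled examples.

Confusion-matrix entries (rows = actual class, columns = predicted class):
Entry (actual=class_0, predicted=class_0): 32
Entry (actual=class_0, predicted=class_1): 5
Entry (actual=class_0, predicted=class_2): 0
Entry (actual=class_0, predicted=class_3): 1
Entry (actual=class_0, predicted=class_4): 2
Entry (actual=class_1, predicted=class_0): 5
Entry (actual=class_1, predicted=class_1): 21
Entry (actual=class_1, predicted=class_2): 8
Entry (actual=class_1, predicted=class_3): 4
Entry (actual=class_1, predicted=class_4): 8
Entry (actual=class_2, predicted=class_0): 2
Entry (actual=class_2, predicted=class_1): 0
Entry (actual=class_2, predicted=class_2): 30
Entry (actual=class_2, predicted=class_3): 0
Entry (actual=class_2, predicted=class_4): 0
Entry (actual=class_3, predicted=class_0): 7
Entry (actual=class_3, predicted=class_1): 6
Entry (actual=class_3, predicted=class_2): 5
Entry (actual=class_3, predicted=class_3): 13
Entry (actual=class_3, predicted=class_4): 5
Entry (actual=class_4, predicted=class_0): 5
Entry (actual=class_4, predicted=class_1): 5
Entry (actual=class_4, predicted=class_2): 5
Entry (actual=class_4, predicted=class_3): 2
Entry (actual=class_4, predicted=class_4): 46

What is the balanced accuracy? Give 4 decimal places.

0.6571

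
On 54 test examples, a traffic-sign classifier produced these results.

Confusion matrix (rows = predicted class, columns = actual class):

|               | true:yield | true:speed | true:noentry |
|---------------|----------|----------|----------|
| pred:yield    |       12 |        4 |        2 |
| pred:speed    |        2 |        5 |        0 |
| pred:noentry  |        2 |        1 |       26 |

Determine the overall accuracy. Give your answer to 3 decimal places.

0.796

Accuracy = trace / total = (12+5+26=43) / 54 = 43/54 = 0.796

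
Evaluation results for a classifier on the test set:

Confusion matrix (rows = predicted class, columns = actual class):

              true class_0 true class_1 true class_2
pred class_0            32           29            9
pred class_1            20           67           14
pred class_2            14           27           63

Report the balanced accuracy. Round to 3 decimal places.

Balanced accuracy = mean of per-class recall.
  class_0: recall = 32/66 = 0.4848
  class_1: recall = 67/123 = 0.5447
  class_2: recall = 63/86 = 0.7326
Mean = (0.4848 + 0.5447 + 0.7326) / 3 = 0.587

0.587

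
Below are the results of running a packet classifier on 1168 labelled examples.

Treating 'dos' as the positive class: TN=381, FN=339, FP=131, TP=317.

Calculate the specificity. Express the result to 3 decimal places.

Specificity = TN/(TN+FP) = 381/(381+131) = 0.744

0.744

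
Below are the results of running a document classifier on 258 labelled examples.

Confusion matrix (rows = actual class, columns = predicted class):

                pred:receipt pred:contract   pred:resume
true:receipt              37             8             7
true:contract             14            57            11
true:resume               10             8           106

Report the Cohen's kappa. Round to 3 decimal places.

0.644

Observed agreement pₒ = trace/N = 200/258 = 0.7752
Expected agreement pₑ = Σ (rowᵢ·colᵢ)/N² = (52·61 + 82·73 + 124·124)/258² = 0.3686
κ = (pₒ − pₑ)/(1 − pₑ) = (0.7752 − 0.3686)/(1 − 0.3686) = 0.644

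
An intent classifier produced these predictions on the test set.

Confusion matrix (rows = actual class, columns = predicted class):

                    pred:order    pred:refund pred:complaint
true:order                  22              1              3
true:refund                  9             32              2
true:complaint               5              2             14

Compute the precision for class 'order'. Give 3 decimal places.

0.611

precision = TP/(TP+FP).
order: TP=22, FP=9+5=14 → 22/36 = 0.6111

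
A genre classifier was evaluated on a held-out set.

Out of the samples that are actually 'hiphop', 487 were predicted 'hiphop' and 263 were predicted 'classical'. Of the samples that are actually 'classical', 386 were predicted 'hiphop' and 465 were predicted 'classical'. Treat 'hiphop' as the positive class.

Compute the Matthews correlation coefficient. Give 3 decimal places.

0.196

MCC = (TP·TN − FP·FN) / √((TP+FP)(TP+FN)(TN+FP)(TN+FN))
Numerator = 487·465 − 386·263 = 124937
Denominator = √(873·750·851·728) = √405635958000 = 636895.5629
MCC = 124937 / 636895.5629 = 0.196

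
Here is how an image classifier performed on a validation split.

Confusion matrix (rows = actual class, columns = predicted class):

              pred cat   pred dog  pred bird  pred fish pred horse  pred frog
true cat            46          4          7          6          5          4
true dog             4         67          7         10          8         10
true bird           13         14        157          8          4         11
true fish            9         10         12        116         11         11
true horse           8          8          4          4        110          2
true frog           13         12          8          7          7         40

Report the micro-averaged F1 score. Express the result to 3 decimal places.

Micro-averaging pools counts across classes: ΣTP=536, ΣFP=241, ΣFN=241.
Micro-F1 score = 2·TP/(2·TP+FP+FN) on pooled counts = 0.690 (equals overall accuracy in single-label multiclass).

0.690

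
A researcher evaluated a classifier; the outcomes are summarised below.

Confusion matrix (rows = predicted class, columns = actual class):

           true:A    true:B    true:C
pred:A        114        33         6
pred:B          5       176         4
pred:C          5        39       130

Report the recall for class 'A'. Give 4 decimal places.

Take TP from the diagonal, FP from the rest of the 'A' prediction marginal, FN from the rest of the 'A' actual marginal.
recall = TP/(TP+FN).
A: TP=114, FN=5+5=10 → 114/124 = 0.91935

0.9194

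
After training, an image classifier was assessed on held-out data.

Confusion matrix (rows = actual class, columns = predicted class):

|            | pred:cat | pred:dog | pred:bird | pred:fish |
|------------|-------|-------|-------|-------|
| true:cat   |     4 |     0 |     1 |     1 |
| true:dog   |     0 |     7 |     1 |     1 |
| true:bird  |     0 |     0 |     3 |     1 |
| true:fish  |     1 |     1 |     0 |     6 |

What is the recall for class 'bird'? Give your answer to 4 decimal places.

One-vs-rest for 'bird': TP = diagonal; FP = other classes predicted 'bird'; FN = 'bird' predicted as other.
recall = TP/(TP+FN).
bird: TP=3, FN=0+0+1=1 → 3/4 = 0.75000

0.7500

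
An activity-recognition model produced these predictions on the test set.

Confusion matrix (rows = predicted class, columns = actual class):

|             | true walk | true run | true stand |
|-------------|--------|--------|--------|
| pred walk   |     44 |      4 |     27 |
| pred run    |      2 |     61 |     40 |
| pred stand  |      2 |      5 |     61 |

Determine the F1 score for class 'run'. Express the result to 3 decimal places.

0.705

F1 score = 2·TP/(2·TP+FP+FN).
run: TP=61, FP=2+40=42, FN=4+5=9 → 122/173 = 0.7052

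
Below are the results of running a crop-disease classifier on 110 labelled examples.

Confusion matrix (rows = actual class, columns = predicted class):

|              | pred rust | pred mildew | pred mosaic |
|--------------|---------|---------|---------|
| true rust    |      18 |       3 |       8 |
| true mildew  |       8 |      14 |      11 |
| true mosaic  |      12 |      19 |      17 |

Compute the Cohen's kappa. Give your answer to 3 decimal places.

Observed agreement pₒ = trace/N = 49/110 = 0.4455
Expected agreement pₑ = Σ (rowᵢ·colᵢ)/N² = (29·38 + 33·36 + 48·36)/110² = 0.3321
κ = (pₒ − pₑ)/(1 − pₑ) = (0.4455 − 0.3321)/(1 − 0.3321) = 0.170

0.170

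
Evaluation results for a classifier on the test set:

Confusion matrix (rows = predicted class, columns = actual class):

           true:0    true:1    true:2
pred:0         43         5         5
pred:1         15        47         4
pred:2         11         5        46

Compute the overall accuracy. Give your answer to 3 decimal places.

0.751

Accuracy = trace / total = (43+47+46=136) / 181 = 136/181 = 0.751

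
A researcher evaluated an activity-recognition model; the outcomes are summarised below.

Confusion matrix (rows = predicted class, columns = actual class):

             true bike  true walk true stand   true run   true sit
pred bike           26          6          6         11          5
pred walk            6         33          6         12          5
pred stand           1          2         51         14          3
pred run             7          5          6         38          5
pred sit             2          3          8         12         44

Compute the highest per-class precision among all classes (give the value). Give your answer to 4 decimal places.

Per-class precision (TP/(TP+FP)):
  bike: TP=26, FP=6+6+11+5=28 → 26/54 = 0.48148
  walk: TP=33, FP=6+6+12+5=29 → 33/62 = 0.53226
  stand: TP=51, FP=1+2+14+3=20 → 51/71 = 0.71831
  run: TP=38, FP=7+5+6+5=23 → 38/61 = 0.62295
  sit: TP=44, FP=2+3+8+12=25 → 44/69 = 0.63768
Highest is class 'stand' with precision = 0.7183.

0.7183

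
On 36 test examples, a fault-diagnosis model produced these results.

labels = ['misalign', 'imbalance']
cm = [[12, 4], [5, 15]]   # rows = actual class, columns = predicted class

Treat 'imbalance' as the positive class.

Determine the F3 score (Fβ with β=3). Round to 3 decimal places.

0.754

Fβ = (1+β²)·TP / ((1+β²)·TP + β²·FN + FP), with β²=9
= 10·15 / (10·15 + 9·5 + 4) = 0.754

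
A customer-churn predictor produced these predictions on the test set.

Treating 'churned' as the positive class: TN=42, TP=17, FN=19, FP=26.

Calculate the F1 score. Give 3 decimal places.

0.430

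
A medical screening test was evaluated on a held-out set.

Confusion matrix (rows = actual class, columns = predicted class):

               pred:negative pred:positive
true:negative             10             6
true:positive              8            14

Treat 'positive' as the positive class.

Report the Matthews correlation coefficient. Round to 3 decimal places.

MCC = (TP·TN − FP·FN) / √((TP+FP)(TP+FN)(TN+FP)(TN+FN))
Numerator = 14·10 − 6·8 = 92
Denominator = √(20·22·16·18) = √126720 = 355.9775
MCC = 92 / 355.9775 = 0.258

0.258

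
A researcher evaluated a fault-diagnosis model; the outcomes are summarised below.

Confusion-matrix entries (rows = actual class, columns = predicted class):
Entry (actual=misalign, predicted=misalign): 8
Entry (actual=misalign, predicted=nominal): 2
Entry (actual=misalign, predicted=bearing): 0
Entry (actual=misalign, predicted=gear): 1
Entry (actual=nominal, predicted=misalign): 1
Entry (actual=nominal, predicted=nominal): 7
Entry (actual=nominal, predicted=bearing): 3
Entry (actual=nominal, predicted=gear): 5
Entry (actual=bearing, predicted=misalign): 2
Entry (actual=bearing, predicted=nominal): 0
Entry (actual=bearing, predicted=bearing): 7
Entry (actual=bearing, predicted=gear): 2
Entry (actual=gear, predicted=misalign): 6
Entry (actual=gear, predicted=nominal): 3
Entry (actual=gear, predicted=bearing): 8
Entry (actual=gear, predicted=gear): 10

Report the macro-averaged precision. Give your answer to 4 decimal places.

0.4996

Per-class precision (TP/(TP+FP)):
  misalign: TP=8, FP=1+2+6=9 → 8/17 = 0.47059
  nominal: TP=7, FP=2+0+3=5 → 7/12 = 0.58333
  bearing: TP=7, FP=0+3+8=11 → 7/18 = 0.38889
  gear: TP=10, FP=1+5+2=8 → 10/18 = 0.55556
Macro-precision = mean = (0.47059 + 0.58333 + 0.38889 + 0.55556) / 4 = 0.4996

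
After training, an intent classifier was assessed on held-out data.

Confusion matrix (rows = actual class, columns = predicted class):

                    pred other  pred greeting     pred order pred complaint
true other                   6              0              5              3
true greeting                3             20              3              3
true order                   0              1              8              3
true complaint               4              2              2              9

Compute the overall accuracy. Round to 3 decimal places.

0.597

Accuracy = trace / total = (6+20+8+9=43) / 72 = 43/72 = 0.597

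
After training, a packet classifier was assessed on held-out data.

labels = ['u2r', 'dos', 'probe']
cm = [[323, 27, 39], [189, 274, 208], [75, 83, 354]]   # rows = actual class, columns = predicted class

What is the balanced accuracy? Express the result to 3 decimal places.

Balanced accuracy = mean of per-class recall.
  u2r: recall = 323/389 = 0.8303
  dos: recall = 274/671 = 0.4083
  probe: recall = 354/512 = 0.6914
Mean = (0.8303 + 0.4083 + 0.6914) / 3 = 0.643

0.643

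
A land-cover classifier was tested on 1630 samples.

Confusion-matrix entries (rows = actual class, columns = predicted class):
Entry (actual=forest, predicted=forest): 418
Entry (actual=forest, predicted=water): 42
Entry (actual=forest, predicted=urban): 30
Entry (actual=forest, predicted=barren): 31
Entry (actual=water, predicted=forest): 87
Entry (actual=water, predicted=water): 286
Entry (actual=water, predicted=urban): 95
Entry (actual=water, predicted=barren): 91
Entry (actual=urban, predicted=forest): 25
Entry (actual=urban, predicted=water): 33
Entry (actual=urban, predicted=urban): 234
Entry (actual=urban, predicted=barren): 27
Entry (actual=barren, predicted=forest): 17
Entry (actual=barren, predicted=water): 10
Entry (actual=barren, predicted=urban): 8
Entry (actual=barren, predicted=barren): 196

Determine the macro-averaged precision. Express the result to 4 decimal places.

0.6852

Per-class precision (TP/(TP+FP)):
  forest: TP=418, FP=87+25+17=129 → 418/547 = 0.76417
  water: TP=286, FP=42+33+10=85 → 286/371 = 0.77089
  urban: TP=234, FP=30+95+8=133 → 234/367 = 0.63760
  barren: TP=196, FP=31+91+27=149 → 196/345 = 0.56812
Macro-precision = mean = (0.76417 + 0.77089 + 0.63760 + 0.56812) / 4 = 0.6852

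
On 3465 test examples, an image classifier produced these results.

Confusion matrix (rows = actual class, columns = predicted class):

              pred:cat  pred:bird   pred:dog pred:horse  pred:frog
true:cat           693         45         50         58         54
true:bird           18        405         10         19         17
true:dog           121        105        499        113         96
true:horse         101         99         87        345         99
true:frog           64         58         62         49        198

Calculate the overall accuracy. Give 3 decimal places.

Accuracy = trace / total = (693+405+499+345+198=2140) / 3465 = 2140/3465 = 0.618

0.618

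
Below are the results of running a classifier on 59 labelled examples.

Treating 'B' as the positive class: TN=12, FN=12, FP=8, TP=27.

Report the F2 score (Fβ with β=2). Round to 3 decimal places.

0.707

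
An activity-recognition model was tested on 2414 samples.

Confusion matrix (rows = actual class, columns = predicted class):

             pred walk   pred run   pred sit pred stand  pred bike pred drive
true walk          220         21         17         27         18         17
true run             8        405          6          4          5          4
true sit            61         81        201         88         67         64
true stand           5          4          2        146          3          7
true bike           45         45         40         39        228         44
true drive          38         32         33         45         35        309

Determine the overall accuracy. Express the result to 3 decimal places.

0.625

Accuracy = trace / total = (220+405+201+146+228+309=1509) / 2414 = 1509/2414 = 0.625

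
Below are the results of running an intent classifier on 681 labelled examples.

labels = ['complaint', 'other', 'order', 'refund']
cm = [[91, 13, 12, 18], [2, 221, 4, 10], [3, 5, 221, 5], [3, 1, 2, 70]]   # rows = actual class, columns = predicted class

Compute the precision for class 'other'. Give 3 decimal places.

One-vs-rest for 'other': TP = diagonal; FP = other classes predicted 'other'; FN = 'other' predicted as other.
precision = TP/(TP+FP).
other: TP=221, FP=13+5+1=19 → 221/240 = 0.9208

0.921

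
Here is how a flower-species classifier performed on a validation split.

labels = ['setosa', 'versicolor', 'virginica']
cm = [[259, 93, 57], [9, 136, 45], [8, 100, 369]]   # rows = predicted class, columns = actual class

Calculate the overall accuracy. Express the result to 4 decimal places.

0.7100

Accuracy = trace / total = (259+136+369=764) / 1076 = 764/1076 = 0.7100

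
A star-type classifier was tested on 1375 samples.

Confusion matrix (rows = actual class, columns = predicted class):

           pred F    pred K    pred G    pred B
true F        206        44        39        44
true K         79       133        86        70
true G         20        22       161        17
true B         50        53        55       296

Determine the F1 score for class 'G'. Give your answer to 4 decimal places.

Treat 'G' as positive and all other classes as negative.
F1 score = 2·TP/(2·TP+FP+FN).
G: TP=161, FP=39+86+55=180, FN=20+22+17=59 → 322/561 = 0.57398

0.5740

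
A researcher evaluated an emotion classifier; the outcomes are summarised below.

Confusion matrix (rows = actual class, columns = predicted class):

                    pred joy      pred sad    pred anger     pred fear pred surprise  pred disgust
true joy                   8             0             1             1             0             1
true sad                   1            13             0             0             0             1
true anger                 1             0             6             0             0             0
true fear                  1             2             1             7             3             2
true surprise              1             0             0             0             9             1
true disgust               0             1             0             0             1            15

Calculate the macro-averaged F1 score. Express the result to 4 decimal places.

Per-class F1 score (2·TP/(2·TP+FP+FN)):
  joy: TP=8, FP=1+1+1+1+0=4, FN=0+1+1+0+1=3 → 16/23 = 0.69565
  sad: TP=13, FP=0+0+2+0+1=3, FN=1+0+0+0+1=2 → 26/31 = 0.83871
  anger: TP=6, FP=1+0+1+0+0=2, FN=1+0+0+0+0=1 → 12/15 = 0.80000
  fear: TP=7, FP=1+0+0+0+0=1, FN=1+2+1+3+2=9 → 14/24 = 0.58333
  surprise: TP=9, FP=0+0+0+3+1=4, FN=1+0+0+0+1=2 → 18/24 = 0.75000
  disgust: TP=15, FP=1+1+0+2+1=5, FN=0+1+0+0+1=2 → 30/37 = 0.81081
Macro-F1 score = mean = (0.69565 + 0.83871 + 0.80000 + 0.58333 + 0.75000 + 0.81081) / 6 = 0.7464

0.7464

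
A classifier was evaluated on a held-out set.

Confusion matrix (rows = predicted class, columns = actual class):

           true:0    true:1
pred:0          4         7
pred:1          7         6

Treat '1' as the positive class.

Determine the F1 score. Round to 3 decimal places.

Precision = TP/(TP+FP) = 6/13 = 0.4615
Recall = TP/(TP+FN) = 6/13 = 0.4615
F1 = 2·TP/(2·TP+FP+FN) = 12/26 = 0.462

0.462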